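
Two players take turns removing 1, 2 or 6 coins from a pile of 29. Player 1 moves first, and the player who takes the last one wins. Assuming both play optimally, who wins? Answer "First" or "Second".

i:   0  1  2  3  4  5  6  7  8  9 10 11 12 13 14 15 16 17 18 19 20 21 22 23 24 25 26 27 28 29
     L  W  W  L  W  W  W  L  W  W  L  W  W  W  L  W  W  L  W  W  W  L  W  W  L  W  W  W  L  W
Position 29 is W, so the first player wins.

First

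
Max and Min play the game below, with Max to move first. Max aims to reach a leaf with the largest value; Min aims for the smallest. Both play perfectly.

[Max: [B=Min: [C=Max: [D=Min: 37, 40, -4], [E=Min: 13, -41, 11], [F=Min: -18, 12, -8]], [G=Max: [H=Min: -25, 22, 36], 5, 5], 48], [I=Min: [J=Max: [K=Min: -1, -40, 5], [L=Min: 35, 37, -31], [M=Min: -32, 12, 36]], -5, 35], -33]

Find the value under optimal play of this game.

-4

D (Min): min(37, 40, -4) = -4
E (Min): min(13, -41, 11) = -41
F (Min): min(-18, 12, -8) = -18
C (Max): max(-4, -41, -18) = -4
H (Min): min(-25, 22, 36) = -25
G (Max): max(-25, 5, 5) = 5
B (Min): min(-4, 5, 48) = -4
K (Min): min(-1, -40, 5) = -40
L (Min): min(35, 37, -31) = -31
M (Min): min(-32, 12, 36) = -32
J (Max): max(-40, -31, -32) = -31
I (Min): min(-31, -5, 35) = -31
Root (Max): max(-4, -31, -33) = -4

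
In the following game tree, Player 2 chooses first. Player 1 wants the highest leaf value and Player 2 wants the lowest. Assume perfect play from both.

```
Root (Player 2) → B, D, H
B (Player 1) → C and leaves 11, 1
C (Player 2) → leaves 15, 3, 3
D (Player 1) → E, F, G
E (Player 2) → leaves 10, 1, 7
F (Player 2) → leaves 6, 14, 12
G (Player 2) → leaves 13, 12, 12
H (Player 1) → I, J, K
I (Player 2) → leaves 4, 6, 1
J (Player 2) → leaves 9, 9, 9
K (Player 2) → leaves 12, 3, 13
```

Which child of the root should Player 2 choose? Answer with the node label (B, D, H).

C (Player 2): min(15, 3, 3) = 3
B (Player 1): max(3, 11, 1) = 11
E (Player 2): min(10, 1, 7) = 1
F (Player 2): min(6, 14, 12) = 6
G (Player 2): min(13, 12, 12) = 12
D (Player 1): max(1, 6, 12) = 12
I (Player 2): min(4, 6, 1) = 1
J (Player 2): min(9, 9, 9) = 9
K (Player 2): min(12, 3, 13) = 3
H (Player 1): max(1, 9, 3) = 9
Root (Player 2): min(11, 12, 9) = 9
Player 2 picks the child with the lowest value: H (value 9).

H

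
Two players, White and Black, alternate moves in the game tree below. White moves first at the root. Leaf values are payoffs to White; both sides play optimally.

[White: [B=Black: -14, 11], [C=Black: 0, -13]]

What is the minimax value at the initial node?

-13

B (Black): min(-14, 11) = -14
C (Black): min(0, -13) = -13
Root (White): max(-14, -13) = -13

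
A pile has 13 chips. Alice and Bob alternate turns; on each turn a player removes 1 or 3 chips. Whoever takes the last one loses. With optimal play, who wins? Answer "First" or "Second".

Compute winning (W) and losing (L) positions by backward induction:
i:   0  1  2  3  4  5  6  7  8  9 10 11 12 13
     W  L  W  L  W  L  W  L  W  L  W  L  W  L
Position 13 is L, so the second player wins.

Second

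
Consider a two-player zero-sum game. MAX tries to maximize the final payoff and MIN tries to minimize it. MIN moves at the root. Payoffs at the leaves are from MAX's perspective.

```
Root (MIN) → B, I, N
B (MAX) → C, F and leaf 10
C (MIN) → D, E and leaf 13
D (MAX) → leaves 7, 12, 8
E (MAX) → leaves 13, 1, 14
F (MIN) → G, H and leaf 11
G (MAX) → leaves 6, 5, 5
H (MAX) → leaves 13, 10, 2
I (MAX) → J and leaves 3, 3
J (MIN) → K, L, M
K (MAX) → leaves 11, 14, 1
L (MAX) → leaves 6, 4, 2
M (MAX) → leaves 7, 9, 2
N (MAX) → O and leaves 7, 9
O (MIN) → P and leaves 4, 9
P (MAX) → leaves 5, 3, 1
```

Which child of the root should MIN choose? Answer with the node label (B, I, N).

D (MAX): max(7, 12, 8) = 12
E (MAX): max(13, 1, 14) = 14
C (MIN): min(12, 14, 13) = 12
G (MAX): max(6, 5, 5) = 6
H (MAX): max(13, 10, 2) = 13
F (MIN): min(6, 13, 11) = 6
B (MAX): max(12, 6, 10) = 12
K (MAX): max(11, 14, 1) = 14
L (MAX): max(6, 4, 2) = 6
M (MAX): max(7, 9, 2) = 9
J (MIN): min(14, 6, 9) = 6
I (MAX): max(6, 3, 3) = 6
P (MAX): max(5, 3, 1) = 5
O (MIN): min(5, 4, 9) = 4
N (MAX): max(4, 7, 9) = 9
Root (MIN): min(12, 6, 9) = 6
MIN picks the child with the lowest value: I (value 6).

I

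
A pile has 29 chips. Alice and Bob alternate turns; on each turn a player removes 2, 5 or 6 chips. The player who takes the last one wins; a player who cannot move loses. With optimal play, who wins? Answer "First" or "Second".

First

Compute winning (W) and losing (L) positions by backward induction:
i:   0  1  2  3  4  5  6  7  8  9 10 11 12 13 14 15 16 17 18 19 20 21 22 23 24 25 26 27 28 29
     L  L  W  W  L  W  W  W  L  W  W  L  L  W  W  L  W  W  W  L  W  W  L  L  W  W  L  W  W  W
Position 29 is W, so the first player wins.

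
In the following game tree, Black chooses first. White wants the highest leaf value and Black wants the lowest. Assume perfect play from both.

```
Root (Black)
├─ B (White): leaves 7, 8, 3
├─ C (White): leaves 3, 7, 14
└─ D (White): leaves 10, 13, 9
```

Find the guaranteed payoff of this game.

8

B (White): max(7, 8, 3) = 8
C (White): max(3, 7, 14) = 14
D (White): max(10, 13, 9) = 13
Root (Black): min(8, 14, 13) = 8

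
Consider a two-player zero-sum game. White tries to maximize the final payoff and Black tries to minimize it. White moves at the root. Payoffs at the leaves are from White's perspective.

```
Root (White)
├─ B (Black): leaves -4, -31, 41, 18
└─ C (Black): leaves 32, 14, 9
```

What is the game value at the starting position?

9

B (Black): min(-4, -31, 41, 18) = -31
C (Black): min(32, 14, 9) = 9
Root (White): max(-31, 9) = 9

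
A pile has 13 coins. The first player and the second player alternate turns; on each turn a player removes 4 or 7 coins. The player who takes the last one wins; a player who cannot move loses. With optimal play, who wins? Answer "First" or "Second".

Compute winning (W) and losing (L) positions by backward induction:
i:   0  1  2  3  4  5  6  7  8  9 10 11 12 13
     L  L  L  L  W  W  W  W  W  W  W  L  L  L
Position 13 is L, so the second player wins.

Second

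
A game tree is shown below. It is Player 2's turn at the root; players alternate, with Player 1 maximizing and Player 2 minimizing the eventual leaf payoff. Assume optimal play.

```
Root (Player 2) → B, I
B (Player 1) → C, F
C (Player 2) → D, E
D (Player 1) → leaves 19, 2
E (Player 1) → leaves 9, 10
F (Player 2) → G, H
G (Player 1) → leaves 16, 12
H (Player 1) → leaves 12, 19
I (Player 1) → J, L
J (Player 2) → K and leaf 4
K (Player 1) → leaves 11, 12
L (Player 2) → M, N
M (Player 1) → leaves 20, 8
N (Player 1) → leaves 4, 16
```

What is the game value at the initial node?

16

D (Player 1): max(19, 2) = 19
E (Player 1): max(9, 10) = 10
C (Player 2): min(19, 10) = 10
G (Player 1): max(16, 12) = 16
H (Player 1): max(12, 19) = 19
F (Player 2): min(16, 19) = 16
B (Player 1): max(10, 16) = 16
K (Player 1): max(11, 12) = 12
J (Player 2): min(12, 4) = 4
M (Player 1): max(20, 8) = 20
N (Player 1): max(4, 16) = 16
L (Player 2): min(20, 16) = 16
I (Player 1): max(4, 16) = 16
Root (Player 2): min(16, 16) = 16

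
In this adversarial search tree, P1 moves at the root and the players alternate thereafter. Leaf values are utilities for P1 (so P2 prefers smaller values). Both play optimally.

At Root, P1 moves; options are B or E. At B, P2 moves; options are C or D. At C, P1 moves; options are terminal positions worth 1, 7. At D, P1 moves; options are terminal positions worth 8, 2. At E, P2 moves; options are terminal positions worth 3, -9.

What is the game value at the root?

C (P1): max(1, 7) = 7
D (P1): max(8, 2) = 8
B (P2): min(7, 8) = 7
E (P2): min(3, -9) = -9
Root (P1): max(7, -9) = 7

7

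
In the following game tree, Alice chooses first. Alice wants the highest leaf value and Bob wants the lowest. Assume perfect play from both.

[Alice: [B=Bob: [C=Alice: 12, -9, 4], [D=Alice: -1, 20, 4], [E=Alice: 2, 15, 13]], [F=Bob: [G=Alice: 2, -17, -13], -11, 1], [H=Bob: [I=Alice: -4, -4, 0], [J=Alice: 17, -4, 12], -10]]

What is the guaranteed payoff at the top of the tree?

12

C (Alice): max(12, -9, 4) = 12
D (Alice): max(-1, 20, 4) = 20
E (Alice): max(2, 15, 13) = 15
B (Bob): min(12, 20, 15) = 12
G (Alice): max(2, -17, -13) = 2
F (Bob): min(2, -11, 1) = -11
I (Alice): max(-4, -4, 0) = 0
J (Alice): max(17, -4, 12) = 17
H (Bob): min(0, 17, -10) = -10
Root (Alice): max(12, -11, -10) = 12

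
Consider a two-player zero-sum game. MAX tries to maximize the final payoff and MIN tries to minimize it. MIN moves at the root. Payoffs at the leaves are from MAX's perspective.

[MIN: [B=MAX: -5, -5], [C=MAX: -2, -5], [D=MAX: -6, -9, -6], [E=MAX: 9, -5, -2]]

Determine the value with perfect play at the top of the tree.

-6

B (MAX): max(-5, -5) = -5
C (MAX): max(-2, -5) = -2
D (MAX): max(-6, -9, -6) = -6
E (MAX): max(9, -5, -2) = 9
Root (MIN): min(-5, -2, -6, 9) = -6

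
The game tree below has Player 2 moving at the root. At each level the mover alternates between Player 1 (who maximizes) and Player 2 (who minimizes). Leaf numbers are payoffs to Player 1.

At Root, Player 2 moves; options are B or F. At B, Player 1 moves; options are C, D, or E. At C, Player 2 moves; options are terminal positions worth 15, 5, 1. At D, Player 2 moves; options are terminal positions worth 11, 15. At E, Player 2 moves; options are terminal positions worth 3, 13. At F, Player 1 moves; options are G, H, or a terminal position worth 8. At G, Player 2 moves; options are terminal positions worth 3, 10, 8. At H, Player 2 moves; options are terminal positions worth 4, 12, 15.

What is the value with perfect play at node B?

C: min(15, 5, 1) = 1
D: min(11, 15) = 11
E: min(3, 13) = 3
B: max(1, 11, 3) = 11

11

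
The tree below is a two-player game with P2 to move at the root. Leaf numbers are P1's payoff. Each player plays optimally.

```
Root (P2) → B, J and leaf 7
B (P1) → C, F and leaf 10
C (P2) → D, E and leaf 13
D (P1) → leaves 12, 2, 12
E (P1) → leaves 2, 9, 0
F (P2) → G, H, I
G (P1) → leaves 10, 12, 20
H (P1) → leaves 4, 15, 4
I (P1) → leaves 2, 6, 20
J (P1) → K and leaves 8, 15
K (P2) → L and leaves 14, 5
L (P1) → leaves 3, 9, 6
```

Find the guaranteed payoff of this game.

D (P1): max(12, 2, 12) = 12
E (P1): max(2, 9, 0) = 9
C (P2): min(12, 9, 13) = 9
G (P1): max(10, 12, 20) = 20
H (P1): max(4, 15, 4) = 15
I (P1): max(2, 6, 20) = 20
F (P2): min(20, 15, 20) = 15
B (P1): max(9, 15, 10) = 15
L (P1): max(3, 9, 6) = 9
K (P2): min(9, 14, 5) = 5
J (P1): max(5, 8, 15) = 15
Root (P2): min(15, 15, 7) = 7

7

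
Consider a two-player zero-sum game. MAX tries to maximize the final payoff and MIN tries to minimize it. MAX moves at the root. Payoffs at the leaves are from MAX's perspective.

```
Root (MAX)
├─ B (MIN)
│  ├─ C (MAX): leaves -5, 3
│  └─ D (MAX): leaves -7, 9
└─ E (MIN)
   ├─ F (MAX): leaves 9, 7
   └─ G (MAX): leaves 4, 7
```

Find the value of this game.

C (MAX): max(-5, 3) = 3
D (MAX): max(-7, 9) = 9
B (MIN): min(3, 9) = 3
F (MAX): max(9, 7) = 9
G (MAX): max(4, 7) = 7
E (MIN): min(9, 7) = 7
Root (MAX): max(3, 7) = 7

7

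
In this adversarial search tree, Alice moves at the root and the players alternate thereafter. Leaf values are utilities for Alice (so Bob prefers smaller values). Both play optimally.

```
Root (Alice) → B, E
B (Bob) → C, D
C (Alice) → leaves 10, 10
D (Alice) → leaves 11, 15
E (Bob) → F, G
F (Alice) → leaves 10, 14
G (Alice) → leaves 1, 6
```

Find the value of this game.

10

C (Alice): max(10, 10) = 10
D (Alice): max(11, 15) = 15
B (Bob): min(10, 15) = 10
F (Alice): max(10, 14) = 14
G (Alice): max(1, 6) = 6
E (Bob): min(14, 6) = 6
Root (Alice): max(10, 6) = 10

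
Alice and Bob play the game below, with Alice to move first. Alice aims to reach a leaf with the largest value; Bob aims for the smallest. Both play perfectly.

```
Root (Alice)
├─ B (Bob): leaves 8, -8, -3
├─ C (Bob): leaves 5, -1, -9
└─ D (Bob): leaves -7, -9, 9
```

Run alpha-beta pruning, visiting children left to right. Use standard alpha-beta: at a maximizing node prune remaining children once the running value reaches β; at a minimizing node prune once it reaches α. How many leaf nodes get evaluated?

8

B [α=-∞,β=+∞]: v=-8
C [α=-8,β=+∞]: v=-9
D [α=-8,β=+∞]: v=-9 after child 2 ≤ α → α-cutoff, skip 1
Root [α=-∞,β=+∞]: v=-8
Leaves evaluated: 8 of 9.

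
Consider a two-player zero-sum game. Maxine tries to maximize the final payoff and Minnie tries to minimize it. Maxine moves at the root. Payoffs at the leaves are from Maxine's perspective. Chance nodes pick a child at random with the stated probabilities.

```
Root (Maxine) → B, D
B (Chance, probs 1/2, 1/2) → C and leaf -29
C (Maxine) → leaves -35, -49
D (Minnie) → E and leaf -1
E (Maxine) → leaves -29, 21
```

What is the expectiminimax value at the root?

C (Maxine): max(-35, -49) = -35
B (Chance): 1/2·-35 + 1/2·-29 = -32
E (Maxine): max(-29, 21) = 21
D (Minnie): min(21, -1) = -1
Root (Maxine): max(-32, -1) = -1

-1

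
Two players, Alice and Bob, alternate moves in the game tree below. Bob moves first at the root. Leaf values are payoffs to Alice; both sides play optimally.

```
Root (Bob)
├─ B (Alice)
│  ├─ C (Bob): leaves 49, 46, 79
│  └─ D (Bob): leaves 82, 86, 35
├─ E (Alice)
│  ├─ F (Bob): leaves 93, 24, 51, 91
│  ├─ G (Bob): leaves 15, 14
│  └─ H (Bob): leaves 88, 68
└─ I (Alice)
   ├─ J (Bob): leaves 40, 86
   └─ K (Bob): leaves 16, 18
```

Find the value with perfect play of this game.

C (Bob): min(49, 46, 79) = 46
D (Bob): min(82, 86, 35) = 35
B (Alice): max(46, 35) = 46
F (Bob): min(93, 24, 51, 91) = 24
G (Bob): min(15, 14) = 14
H (Bob): min(88, 68) = 68
E (Alice): max(24, 14, 68) = 68
J (Bob): min(40, 86) = 40
K (Bob): min(16, 18) = 16
I (Alice): max(40, 16) = 40
Root (Bob): min(46, 68, 40) = 40

40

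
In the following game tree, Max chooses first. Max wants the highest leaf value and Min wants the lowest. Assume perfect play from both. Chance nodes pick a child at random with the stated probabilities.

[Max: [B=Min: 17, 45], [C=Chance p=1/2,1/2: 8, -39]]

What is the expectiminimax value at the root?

B (Min): min(17, 45) = 17
C (Chance): 1/2·8 + 1/2·-39 = -15.5
Root (Max): max(17, -15.5) = 17

17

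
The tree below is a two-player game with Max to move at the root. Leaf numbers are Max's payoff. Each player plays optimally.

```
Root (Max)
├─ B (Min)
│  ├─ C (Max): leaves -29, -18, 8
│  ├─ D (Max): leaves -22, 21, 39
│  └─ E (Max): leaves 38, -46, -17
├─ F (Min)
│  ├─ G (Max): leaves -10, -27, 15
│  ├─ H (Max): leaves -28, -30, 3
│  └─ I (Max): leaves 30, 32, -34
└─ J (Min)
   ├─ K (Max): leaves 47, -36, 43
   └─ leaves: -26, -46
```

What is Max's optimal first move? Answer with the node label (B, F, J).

B

C (Max): max(-29, -18, 8) = 8
D (Max): max(-22, 21, 39) = 39
E (Max): max(38, -46, -17) = 38
B (Min): min(8, 39, 38) = 8
G (Max): max(-10, -27, 15) = 15
H (Max): max(-28, -30, 3) = 3
I (Max): max(30, 32, -34) = 32
F (Min): min(15, 3, 32) = 3
K (Max): max(47, -36, 43) = 47
J (Min): min(47, -26, -46) = -46
Root (Max): max(8, 3, -46) = 8
Max picks the child with the highest value: B (value 8).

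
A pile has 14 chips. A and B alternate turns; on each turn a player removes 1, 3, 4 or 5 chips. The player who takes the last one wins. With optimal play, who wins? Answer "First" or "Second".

Positions where the player to move wins (W) vs loses (L):
i:   0  1  2  3  4  5  6  7  8  9 10 11 12 13 14
     L  W  L  W  W  W  W  W  L  W  L  W  W  W  W
Position 14 is W, so the first player wins.

First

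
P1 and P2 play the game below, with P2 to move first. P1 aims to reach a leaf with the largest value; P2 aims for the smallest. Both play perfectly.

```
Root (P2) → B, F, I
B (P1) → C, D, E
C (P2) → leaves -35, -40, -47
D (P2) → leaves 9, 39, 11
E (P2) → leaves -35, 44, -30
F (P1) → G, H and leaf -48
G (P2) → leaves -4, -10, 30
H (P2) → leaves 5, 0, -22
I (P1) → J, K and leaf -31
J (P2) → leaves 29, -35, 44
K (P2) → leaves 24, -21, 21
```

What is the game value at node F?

-10

G: min(-4, -10, 30) = -10
H: min(5, 0, -22) = -22
F: max(-10, -22, -48) = -10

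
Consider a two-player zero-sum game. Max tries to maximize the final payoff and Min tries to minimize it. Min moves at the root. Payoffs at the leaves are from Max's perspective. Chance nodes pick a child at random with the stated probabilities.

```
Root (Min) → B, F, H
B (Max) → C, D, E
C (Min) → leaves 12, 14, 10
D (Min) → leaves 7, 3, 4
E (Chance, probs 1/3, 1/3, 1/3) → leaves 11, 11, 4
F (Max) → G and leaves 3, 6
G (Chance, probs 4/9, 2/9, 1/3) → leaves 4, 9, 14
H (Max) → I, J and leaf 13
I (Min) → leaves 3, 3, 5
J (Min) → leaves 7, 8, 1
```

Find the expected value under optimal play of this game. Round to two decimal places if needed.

8.44

C (Min): min(12, 14, 10) = 10
D (Min): min(7, 3, 4) = 3
E (Chance): 1/3·11 + 1/3·11 + 1/3·4 = 8.67
B (Max): max(10, 3, 8.67) = 10
G (Chance): 4/9·4 + 2/9·9 + 1/3·14 = 8.44
F (Max): max(8.44, 3, 6) = 8.44
I (Min): min(3, 3, 5) = 3
J (Min): min(7, 8, 1) = 1
H (Max): max(3, 1, 13) = 13
Root (Min): min(10, 8.44, 13) = 8.44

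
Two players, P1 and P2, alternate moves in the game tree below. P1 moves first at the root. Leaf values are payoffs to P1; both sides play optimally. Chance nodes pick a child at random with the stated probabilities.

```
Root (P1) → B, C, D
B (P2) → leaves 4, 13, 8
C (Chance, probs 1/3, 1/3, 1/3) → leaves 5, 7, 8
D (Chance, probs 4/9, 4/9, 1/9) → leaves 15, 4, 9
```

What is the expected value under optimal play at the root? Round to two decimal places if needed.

B (P2): min(4, 13, 8) = 4
C (Chance): 1/3·5 + 1/3·7 + 1/3·8 = 6.67
D (Chance): 4/9·15 + 4/9·4 + 1/9·9 = 9.44
Root (P1): max(4, 6.67, 9.44) = 9.44

9.44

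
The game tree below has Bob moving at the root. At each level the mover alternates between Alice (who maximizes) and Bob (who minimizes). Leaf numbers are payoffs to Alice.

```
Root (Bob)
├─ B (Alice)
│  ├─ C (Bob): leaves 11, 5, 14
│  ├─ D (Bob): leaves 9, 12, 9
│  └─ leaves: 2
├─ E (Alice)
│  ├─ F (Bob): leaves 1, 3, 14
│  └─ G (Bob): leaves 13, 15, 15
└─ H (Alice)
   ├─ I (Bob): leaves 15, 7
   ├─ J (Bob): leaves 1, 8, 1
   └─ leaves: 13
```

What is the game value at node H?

I: min(15, 7) = 7
J: min(1, 8, 1) = 1
H: max(7, 1, 13) = 13

13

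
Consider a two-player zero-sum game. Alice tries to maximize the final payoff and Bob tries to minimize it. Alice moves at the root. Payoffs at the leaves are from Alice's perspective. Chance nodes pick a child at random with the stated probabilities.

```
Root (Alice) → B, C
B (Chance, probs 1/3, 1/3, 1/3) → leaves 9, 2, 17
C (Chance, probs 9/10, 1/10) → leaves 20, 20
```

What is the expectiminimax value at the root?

20

B (Chance): 1/3·9 + 1/3·2 + 1/3·17 = 9.33
C (Chance): 9/10·20 + 1/10·20 = 20
Root (Alice): max(9.33, 20) = 20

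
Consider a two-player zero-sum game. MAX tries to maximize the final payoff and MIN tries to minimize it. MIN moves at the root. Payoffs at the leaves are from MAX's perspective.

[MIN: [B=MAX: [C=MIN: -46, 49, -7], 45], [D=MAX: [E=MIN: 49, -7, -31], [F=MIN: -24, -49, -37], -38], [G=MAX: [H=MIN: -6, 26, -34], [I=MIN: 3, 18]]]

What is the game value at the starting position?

C (MIN): min(-46, 49, -7) = -46
B (MAX): max(-46, 45) = 45
E (MIN): min(49, -7, -31) = -31
F (MIN): min(-24, -49, -37) = -49
D (MAX): max(-31, -49, -38) = -31
H (MIN): min(-6, 26, -34) = -34
I (MIN): min(3, 18) = 3
G (MAX): max(-34, 3) = 3
Root (MIN): min(45, -31, 3) = -31

-31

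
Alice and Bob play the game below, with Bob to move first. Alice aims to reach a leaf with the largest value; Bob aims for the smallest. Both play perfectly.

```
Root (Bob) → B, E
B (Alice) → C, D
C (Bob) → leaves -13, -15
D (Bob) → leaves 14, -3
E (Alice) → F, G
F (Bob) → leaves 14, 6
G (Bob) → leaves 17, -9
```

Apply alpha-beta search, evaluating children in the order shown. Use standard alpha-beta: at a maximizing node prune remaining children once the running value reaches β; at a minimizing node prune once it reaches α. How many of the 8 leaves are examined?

C [α=-∞,β=+∞]: v=-15
D [α=-15,β=+∞]: v=-3
B [α=-∞,β=+∞]: v=-3
F [α=-∞,β=-3]: v=6
E [α=-∞,β=-3]: v=6 after child 1 ≥ β → β-cutoff, skip 1
Root [α=-∞,β=+∞]: v=-3
Leaves evaluated: 6 of 8.

6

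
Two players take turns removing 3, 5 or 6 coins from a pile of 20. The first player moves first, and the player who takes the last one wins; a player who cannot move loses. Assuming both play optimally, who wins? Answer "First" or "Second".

Second

Mark each pile size as W (mover wins) or L (mover loses):
i:   0  1  2  3  4  5  6  7  8  9 10 11 12 13 14 15 16 17 18 19 20
     L  L  L  W  W  W  W  W  W  L  L  L  W  W  W  W  W  W  L  L  L
Position 20 is L, so the second player wins.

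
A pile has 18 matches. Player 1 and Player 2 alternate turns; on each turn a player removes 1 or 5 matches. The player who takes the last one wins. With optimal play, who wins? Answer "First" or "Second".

Second

i:   0  1  2  3  4  5  6  7  8  9 10 11 12 13 14 15 16 17 18
     L  W  L  W  L  W  L  W  L  W  L  W  L  W  L  W  L  W  L
Position 18 is L, so the second player wins.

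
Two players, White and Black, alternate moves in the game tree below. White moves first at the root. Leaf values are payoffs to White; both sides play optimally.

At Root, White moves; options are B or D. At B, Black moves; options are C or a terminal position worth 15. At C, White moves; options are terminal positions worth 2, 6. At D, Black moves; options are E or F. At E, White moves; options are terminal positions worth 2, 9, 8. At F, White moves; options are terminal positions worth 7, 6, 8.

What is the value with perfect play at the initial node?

C (White): max(2, 6) = 6
B (Black): min(6, 15) = 6
E (White): max(2, 9, 8) = 9
F (White): max(7, 6, 8) = 8
D (Black): min(9, 8) = 8
Root (White): max(6, 8) = 8

8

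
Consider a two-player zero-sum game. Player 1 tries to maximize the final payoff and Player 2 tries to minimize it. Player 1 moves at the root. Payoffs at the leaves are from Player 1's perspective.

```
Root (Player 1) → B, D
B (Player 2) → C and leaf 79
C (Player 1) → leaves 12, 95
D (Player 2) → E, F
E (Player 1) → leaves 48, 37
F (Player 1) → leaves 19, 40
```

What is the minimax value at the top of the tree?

79

C (Player 1): max(12, 95) = 95
B (Player 2): min(95, 79) = 79
E (Player 1): max(48, 37) = 48
F (Player 1): max(19, 40) = 40
D (Player 2): min(48, 40) = 40
Root (Player 1): max(79, 40) = 79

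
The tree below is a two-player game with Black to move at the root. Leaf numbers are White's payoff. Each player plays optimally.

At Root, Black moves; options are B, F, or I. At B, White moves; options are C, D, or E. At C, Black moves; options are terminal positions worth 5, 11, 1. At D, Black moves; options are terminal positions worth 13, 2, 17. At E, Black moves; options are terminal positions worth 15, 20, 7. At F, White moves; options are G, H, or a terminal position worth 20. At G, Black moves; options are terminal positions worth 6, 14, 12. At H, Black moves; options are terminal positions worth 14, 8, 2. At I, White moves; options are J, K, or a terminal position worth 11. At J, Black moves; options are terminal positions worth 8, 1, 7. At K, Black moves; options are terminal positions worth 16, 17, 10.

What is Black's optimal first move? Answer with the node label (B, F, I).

C (Black): min(5, 11, 1) = 1
D (Black): min(13, 2, 17) = 2
E (Black): min(15, 20, 7) = 7
B (White): max(1, 2, 7) = 7
G (Black): min(6, 14, 12) = 6
H (Black): min(14, 8, 2) = 2
F (White): max(6, 2, 20) = 20
J (Black): min(8, 1, 7) = 1
K (Black): min(16, 17, 10) = 10
I (White): max(1, 10, 11) = 11
Root (Black): min(7, 20, 11) = 7
Black picks the child with the lowest value: B (value 7).

B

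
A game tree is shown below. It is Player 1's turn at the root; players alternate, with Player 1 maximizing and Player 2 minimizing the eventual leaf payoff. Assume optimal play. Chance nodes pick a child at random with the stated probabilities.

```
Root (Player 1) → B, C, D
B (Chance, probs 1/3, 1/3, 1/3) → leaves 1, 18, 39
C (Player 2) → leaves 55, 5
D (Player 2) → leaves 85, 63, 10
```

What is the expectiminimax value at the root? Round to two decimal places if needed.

B (Chance): 1/3·1 + 1/3·18 + 1/3·39 = 19.33
C (Player 2): min(55, 5) = 5
D (Player 2): min(85, 63, 10) = 10
Root (Player 1): max(19.33, 5, 10) = 19.33

19.33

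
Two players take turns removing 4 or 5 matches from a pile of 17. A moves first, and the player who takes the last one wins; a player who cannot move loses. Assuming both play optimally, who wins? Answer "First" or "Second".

First

W/L table (W = player to move can force a win):
i:   0  1  2  3  4  5  6  7  8  9 10 11 12 13 14 15 16 17
     L  L  L  L  W  W  W  W  W  L  L  L  L  W  W  W  W  W
Position 17 is W, so the first player wins.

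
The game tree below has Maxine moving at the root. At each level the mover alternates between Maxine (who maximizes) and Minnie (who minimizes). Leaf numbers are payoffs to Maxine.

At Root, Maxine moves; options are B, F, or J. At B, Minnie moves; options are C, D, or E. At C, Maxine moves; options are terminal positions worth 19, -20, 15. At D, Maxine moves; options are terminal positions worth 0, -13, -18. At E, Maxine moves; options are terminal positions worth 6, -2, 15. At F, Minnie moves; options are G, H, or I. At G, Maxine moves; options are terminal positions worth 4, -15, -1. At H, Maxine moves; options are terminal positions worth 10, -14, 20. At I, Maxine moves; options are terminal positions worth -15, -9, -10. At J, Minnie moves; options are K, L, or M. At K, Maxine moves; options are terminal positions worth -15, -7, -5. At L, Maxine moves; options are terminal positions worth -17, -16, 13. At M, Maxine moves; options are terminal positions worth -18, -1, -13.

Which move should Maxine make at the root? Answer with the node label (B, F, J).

B

C (Maxine): max(19, -20, 15) = 19
D (Maxine): max(0, -13, -18) = 0
E (Maxine): max(6, -2, 15) = 15
B (Minnie): min(19, 0, 15) = 0
G (Maxine): max(4, -15, -1) = 4
H (Maxine): max(10, -14, 20) = 20
I (Maxine): max(-15, -9, -10) = -9
F (Minnie): min(4, 20, -9) = -9
K (Maxine): max(-15, -7, -5) = -5
L (Maxine): max(-17, -16, 13) = 13
M (Maxine): max(-18, -1, -13) = -1
J (Minnie): min(-5, 13, -1) = -5
Root (Maxine): max(0, -9, -5) = 0
Maxine picks the child with the highest value: B (value 0).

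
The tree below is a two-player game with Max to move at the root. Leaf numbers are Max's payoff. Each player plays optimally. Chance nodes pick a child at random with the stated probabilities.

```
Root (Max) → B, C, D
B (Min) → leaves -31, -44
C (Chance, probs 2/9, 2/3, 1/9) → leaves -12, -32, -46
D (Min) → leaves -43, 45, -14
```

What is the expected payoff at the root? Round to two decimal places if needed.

-29.11

B (Min): min(-31, -44) = -44
C (Chance): 2/9·-12 + 2/3·-32 + 1/9·-46 = -29.11
D (Min): min(-43, 45, -14) = -43
Root (Max): max(-44, -29.11, -43) = -29.11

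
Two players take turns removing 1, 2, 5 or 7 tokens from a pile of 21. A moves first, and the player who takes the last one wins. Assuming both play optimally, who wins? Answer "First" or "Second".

W/L table (W = player to move can force a win):
i:   0  1  2  3  4  5  6  7  8  9 10 11 12 13 14 15 16 17 18 19 20 21
     L  W  W  L  W  W  L  W  W  L  W  W  L  W  W  L  W  W  L  W  W  L
Position 21 is L, so the second player wins.

Second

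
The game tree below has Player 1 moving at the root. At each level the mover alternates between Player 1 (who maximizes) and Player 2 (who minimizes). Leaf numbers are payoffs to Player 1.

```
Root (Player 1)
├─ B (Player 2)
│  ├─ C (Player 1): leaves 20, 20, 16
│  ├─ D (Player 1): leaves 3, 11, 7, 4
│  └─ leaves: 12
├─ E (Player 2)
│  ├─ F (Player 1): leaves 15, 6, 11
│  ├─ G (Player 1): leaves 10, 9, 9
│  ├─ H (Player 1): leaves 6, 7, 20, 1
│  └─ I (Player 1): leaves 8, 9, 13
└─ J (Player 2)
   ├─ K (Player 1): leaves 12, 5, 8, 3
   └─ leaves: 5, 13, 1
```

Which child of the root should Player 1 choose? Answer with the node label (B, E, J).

C (Player 1): max(20, 20, 16) = 20
D (Player 1): max(3, 11, 7, 4) = 11
B (Player 2): min(20, 11, 12) = 11
F (Player 1): max(15, 6, 11) = 15
G (Player 1): max(10, 9, 9) = 10
H (Player 1): max(6, 7, 20, 1) = 20
I (Player 1): max(8, 9, 13) = 13
E (Player 2): min(15, 10, 20, 13) = 10
K (Player 1): max(12, 5, 8, 3) = 12
J (Player 2): min(12, 5, 13, 1) = 1
Root (Player 1): max(11, 10, 1) = 11
Player 1 picks the child with the highest value: B (value 11).

B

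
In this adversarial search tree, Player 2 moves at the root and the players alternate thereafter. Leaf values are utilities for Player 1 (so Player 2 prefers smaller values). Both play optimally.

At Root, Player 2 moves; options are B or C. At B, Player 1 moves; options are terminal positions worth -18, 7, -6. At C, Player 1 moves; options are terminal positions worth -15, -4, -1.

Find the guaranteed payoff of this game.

B (Player 1): max(-18, 7, -6) = 7
C (Player 1): max(-15, -4, -1) = -1
Root (Player 2): min(7, -1) = -1

-1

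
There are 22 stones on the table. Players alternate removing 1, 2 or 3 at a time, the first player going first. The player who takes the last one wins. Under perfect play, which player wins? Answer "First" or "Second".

Positions where the player to move wins (W) vs loses (L):
i:   0  1  2  3  4  5  6  7  8  9 10 11 12 13 14 15 16 17 18 19 20 21 22
     L  W  W  W  L  W  W  W  L  W  W  W  L  W  W  W  L  W  W  W  L  W  W
Position 22 is W, so the first player wins.

First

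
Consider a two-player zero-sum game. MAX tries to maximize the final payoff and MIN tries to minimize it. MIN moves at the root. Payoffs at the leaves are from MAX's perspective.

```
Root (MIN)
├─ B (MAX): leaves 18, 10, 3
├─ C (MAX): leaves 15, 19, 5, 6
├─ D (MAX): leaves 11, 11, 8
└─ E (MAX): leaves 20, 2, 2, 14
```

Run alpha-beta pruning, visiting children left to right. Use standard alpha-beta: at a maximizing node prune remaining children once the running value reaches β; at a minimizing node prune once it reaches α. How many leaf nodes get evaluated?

9

B [α=-∞,β=+∞]: v=18
C [α=-∞,β=18]: v=19 after child 2 ≥ β → β-cutoff, skip 2
D [α=-∞,β=18]: v=11
E [α=-∞,β=11]: v=20 after child 1 ≥ β → β-cutoff, skip 3
Root [α=-∞,β=+∞]: v=11
Leaves evaluated: 9 of 14.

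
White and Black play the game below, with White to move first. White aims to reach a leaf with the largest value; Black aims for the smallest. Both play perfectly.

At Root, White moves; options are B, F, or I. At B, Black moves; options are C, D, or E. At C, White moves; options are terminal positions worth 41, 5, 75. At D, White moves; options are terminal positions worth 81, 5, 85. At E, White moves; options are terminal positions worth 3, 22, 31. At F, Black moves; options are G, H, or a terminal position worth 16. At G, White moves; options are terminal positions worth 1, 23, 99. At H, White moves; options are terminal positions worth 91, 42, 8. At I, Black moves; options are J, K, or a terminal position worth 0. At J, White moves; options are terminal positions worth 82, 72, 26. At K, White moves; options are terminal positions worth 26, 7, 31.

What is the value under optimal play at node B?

31

C: max(41, 5, 75) = 75
D: max(81, 5, 85) = 85
E: max(3, 22, 31) = 31
B: min(75, 85, 31) = 31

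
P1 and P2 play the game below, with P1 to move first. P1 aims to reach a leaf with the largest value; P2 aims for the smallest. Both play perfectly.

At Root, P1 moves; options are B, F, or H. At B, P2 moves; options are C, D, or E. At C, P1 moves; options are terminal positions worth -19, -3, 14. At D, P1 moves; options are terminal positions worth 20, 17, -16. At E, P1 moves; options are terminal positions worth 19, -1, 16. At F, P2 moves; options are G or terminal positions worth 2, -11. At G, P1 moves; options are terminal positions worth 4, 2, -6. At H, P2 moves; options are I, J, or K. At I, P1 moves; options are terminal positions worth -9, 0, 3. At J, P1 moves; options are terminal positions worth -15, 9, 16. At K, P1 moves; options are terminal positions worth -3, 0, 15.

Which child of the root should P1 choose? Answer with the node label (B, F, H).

C (P1): max(-19, -3, 14) = 14
D (P1): max(20, 17, -16) = 20
E (P1): max(19, -1, 16) = 19
B (P2): min(14, 20, 19) = 14
G (P1): max(4, 2, -6) = 4
F (P2): min(4, 2, -11) = -11
I (P1): max(-9, 0, 3) = 3
J (P1): max(-15, 9, 16) = 16
K (P1): max(-3, 0, 15) = 15
H (P2): min(3, 16, 15) = 3
Root (P1): max(14, -11, 3) = 14
P1 picks the child with the highest value: B (value 14).

B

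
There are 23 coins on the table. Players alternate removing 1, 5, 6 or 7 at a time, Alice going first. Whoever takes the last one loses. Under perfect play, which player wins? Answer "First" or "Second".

First

Mark each pile size as W (mover wins) or L (mover loses):
i:   0  1  2  3  4  5  6  7  8  9 10 11 12 13 14 15 16 17 18 19 20 21 22 23
     W  L  W  L  W  L  W  W  W  W  W  W  W  L  W  L  W  L  W  W  W  W  W  W
Position 23 is W, so the first player wins.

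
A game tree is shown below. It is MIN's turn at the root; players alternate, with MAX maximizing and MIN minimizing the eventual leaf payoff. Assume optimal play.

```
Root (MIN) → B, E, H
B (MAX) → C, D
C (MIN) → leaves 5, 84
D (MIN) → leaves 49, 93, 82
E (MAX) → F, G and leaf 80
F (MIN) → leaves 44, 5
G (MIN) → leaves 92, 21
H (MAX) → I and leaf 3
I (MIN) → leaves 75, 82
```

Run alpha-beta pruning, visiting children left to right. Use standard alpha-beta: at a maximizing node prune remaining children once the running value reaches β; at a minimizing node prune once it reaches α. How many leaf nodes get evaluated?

12

C [α=-∞,β=+∞]: v=5
D [α=5,β=+∞]: v=49
B [α=-∞,β=+∞]: v=49
F [α=-∞,β=49]: v=5
G [α=5,β=49]: v=21
E [α=-∞,β=49]: v=80
I [α=-∞,β=49]: v=75
H [α=-∞,β=49]: v=75 after child 1 ≥ β → β-cutoff, skip 1
Root [α=-∞,β=+∞]: v=49
Leaves evaluated: 12 of 13.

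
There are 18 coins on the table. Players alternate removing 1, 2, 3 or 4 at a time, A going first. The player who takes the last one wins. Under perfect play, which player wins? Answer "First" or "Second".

First

W/L table (W = player to move can force a win):
i:   0  1  2  3  4  5  6  7  8  9 10 11 12 13 14 15 16 17 18
     L  W  W  W  W  L  W  W  W  W  L  W  W  W  W  L  W  W  W
Position 18 is W, so the first player wins.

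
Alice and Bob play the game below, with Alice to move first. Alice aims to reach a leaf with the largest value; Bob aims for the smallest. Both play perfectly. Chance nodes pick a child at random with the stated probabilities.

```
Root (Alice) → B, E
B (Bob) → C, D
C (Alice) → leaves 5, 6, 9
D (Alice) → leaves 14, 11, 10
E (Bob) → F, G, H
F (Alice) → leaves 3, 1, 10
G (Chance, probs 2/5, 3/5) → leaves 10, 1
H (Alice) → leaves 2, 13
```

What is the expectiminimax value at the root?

C (Alice): max(5, 6, 9) = 9
D (Alice): max(14, 11, 10) = 14
B (Bob): min(9, 14) = 9
F (Alice): max(3, 1, 10) = 10
G (Chance): 2/5·10 + 3/5·1 = 4.6
H (Alice): max(2, 13) = 13
E (Bob): min(10, 4.6, 13) = 4.6
Root (Alice): max(9, 4.6) = 9

9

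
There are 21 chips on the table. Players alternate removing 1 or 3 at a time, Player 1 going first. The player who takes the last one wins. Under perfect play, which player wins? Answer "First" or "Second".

First

W/L table (W = player to move can force a win):
i:   0  1  2  3  4  5  6  7  8  9 10 11 12 13 14 15 16 17 18 19 20 21
     L  W  L  W  L  W  L  W  L  W  L  W  L  W  L  W  L  W  L  W  L  W
Position 21 is W, so the first player wins.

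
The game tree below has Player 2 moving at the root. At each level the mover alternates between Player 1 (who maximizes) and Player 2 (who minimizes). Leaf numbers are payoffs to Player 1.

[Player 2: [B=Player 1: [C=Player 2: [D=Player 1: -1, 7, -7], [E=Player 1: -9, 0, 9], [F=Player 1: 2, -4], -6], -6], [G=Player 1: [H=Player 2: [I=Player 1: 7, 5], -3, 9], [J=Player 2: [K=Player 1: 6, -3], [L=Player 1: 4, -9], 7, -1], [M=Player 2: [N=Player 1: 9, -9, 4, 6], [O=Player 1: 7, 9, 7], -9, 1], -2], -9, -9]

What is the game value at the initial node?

-9

D (Player 1): max(-1, 7, -7) = 7
E (Player 1): max(-9, 0, 9) = 9
F (Player 1): max(2, -4) = 2
C (Player 2): min(7, 9, 2, -6) = -6
B (Player 1): max(-6, -6) = -6
I (Player 1): max(7, 5) = 7
H (Player 2): min(7, -3, 9) = -3
K (Player 1): max(6, -3) = 6
L (Player 1): max(4, -9) = 4
J (Player 2): min(6, 4, 7, -1) = -1
N (Player 1): max(9, -9, 4, 6) = 9
O (Player 1): max(7, 9, 7) = 9
M (Player 2): min(9, 9, -9, 1) = -9
G (Player 1): max(-3, -1, -9, -2) = -1
Root (Player 2): min(-6, -1, -9, -9) = -9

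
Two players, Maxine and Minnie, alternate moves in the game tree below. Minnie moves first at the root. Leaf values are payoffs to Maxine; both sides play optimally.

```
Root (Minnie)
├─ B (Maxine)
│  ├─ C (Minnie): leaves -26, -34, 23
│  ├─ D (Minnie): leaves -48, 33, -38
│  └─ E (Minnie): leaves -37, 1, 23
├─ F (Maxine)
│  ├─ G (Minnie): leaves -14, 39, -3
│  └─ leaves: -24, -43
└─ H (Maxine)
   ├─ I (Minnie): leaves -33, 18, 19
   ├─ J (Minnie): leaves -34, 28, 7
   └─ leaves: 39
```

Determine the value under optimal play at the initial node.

-34

C (Minnie): min(-26, -34, 23) = -34
D (Minnie): min(-48, 33, -38) = -48
E (Minnie): min(-37, 1, 23) = -37
B (Maxine): max(-34, -48, -37) = -34
G (Minnie): min(-14, 39, -3) = -14
F (Maxine): max(-14, -24, -43) = -14
I (Minnie): min(-33, 18, 19) = -33
J (Minnie): min(-34, 28, 7) = -34
H (Maxine): max(-33, -34, 39) = 39
Root (Minnie): min(-34, -14, 39) = -34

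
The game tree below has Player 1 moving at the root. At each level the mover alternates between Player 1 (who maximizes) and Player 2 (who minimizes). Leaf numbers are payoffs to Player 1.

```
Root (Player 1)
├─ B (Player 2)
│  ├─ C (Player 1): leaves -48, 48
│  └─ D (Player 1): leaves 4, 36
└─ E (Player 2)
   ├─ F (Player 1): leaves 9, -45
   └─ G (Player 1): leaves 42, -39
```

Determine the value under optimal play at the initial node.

36

C (Player 1): max(-48, 48) = 48
D (Player 1): max(4, 36) = 36
B (Player 2): min(48, 36) = 36
F (Player 1): max(9, -45) = 9
G (Player 1): max(42, -39) = 42
E (Player 2): min(9, 42) = 9
Root (Player 1): max(36, 9) = 36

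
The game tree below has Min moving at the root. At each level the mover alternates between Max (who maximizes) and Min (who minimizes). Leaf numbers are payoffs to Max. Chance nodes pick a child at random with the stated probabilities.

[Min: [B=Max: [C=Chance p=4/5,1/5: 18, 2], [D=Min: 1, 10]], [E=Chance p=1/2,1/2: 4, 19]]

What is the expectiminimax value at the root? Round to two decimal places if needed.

C (Chance): 4/5·18 + 1/5·2 = 14.8
D (Min): min(1, 10) = 1
B (Max): max(14.8, 1) = 14.8
E (Chance): 1/2·4 + 1/2·19 = 11.5
Root (Min): min(14.8, 11.5) = 11.5

11.5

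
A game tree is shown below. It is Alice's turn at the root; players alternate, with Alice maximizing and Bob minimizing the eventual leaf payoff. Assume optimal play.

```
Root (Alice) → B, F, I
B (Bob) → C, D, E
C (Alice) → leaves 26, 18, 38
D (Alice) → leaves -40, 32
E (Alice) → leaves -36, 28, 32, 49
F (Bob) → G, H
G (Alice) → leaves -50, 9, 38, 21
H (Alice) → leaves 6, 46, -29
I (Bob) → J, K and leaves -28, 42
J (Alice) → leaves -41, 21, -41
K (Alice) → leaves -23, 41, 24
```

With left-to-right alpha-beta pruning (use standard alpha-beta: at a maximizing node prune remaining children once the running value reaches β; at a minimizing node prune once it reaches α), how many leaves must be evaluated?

17

C [α=-∞,β=+∞]: v=38
D [α=-∞,β=38]: v=32
E [α=-∞,β=32]: v=32 after child 3 ≥ β → β-cutoff, skip 1
B [α=-∞,β=+∞]: v=32
G [α=32,β=+∞]: v=38
H [α=32,β=38]: v=46 after child 2 ≥ β → β-cutoff, skip 1
F [α=32,β=+∞]: v=38
J [α=38,β=+∞]: v=21
I [α=38,β=+∞]: v=21 after child 1 ≤ α → α-cutoff, skip 3
Root [α=-∞,β=+∞]: v=38
Leaves evaluated: 17 of 24.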